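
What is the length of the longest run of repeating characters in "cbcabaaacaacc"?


Input: "cbcabaaacaacc"
Scanning for longest run:
  Position 1 ('b'): new char, reset run to 1
  Position 2 ('c'): new char, reset run to 1
  Position 3 ('a'): new char, reset run to 1
  Position 4 ('b'): new char, reset run to 1
  Position 5 ('a'): new char, reset run to 1
  Position 6 ('a'): continues run of 'a', length=2
  Position 7 ('a'): continues run of 'a', length=3
  Position 8 ('c'): new char, reset run to 1
  Position 9 ('a'): new char, reset run to 1
  Position 10 ('a'): continues run of 'a', length=2
  Position 11 ('c'): new char, reset run to 1
  Position 12 ('c'): continues run of 'c', length=2
Longest run: 'a' with length 3

3


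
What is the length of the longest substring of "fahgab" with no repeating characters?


Input: "fahgab"
Sliding window (track last position of each char):
  Position 0 ('f'): window [0,0] length 1 -- new best
  Position 1 ('a'): window [0,1] length 2 -- new best
  Position 2 ('h'): window [0,2] length 3 -- new best
  Position 3 ('g'): window [0,3] length 4 -- new best
  Position 4 ('a'): repeat (last at 1), move window start to 2
  Position 4 ('a'): window [2,4] length 3
  Position 5 ('b'): window [2,5] length 4
Longest substring with no repeats: "fahg" with length 4

4


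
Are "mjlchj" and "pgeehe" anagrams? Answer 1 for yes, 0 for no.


Strings: "mjlchj", "pgeehe"
Sorted first:  chjjlm
Sorted second: eeeghp
Differ at position 0: 'c' vs 'e' => not anagrams

0


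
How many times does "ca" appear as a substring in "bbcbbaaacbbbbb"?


Searching for "ca" in "bbcbbaaacbbbbb"
Scanning each position:
  Position 0: "bb" => no
  Position 1: "bc" => no
  Position 2: "cb" => no
  Position 3: "bb" => no
  Position 4: "ba" => no
  Position 5: "aa" => no
  Position 6: "aa" => no
  Position 7: "ac" => no
  Position 8: "cb" => no
  Position 9: "bb" => no
  Position 10: "bb" => no
  Position 11: "bb" => no
  Position 12: "bb" => no
Total occurrences: 0

0


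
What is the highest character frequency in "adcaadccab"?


Input: adcaadccab
Character counts:
  'a': 4
  'b': 1
  'c': 3
  'd': 2
Maximum frequency: 4

4


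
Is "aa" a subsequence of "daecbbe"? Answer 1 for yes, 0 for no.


Check if "aa" is a subsequence of "daecbbe"
Greedy scan:
  Position 0 ('d'): no match needed
  Position 1 ('a'): matches sub[0] = 'a'
  Position 2 ('e'): no match needed
  Position 3 ('c'): no match needed
  Position 4 ('b'): no match needed
  Position 5 ('b'): no match needed
  Position 6 ('e'): no match needed
Only matched 1/2 characters => not a subsequence

0


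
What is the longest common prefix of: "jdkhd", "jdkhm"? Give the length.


Words: jdkhd, jdkhm
  Position 0: all 'j' => match
  Position 1: all 'd' => match
  Position 2: all 'k' => match
  Position 3: all 'h' => match
  Position 4: ('d', 'm') => mismatch, stop
LCP = "jdkh" (length 4)

4


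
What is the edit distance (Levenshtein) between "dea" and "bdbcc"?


Computing edit distance: "dea" -> "bdbcc"
DP table:
           b    d    b    c    c
      0    1    2    3    4    5
  d   1    1    1    2    3    4
  e   2    2    2    2    3    4
  a   3    3    3    3    3    4
Edit distance = dp[3][5] = 4

4


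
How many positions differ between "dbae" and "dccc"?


Comparing "dbae" and "dccc" position by position:
  Position 0: 'd' vs 'd' => same
  Position 1: 'b' vs 'c' => DIFFER
  Position 2: 'a' vs 'c' => DIFFER
  Position 3: 'e' vs 'c' => DIFFER
Positions that differ: 3

3


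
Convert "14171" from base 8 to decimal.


Input: "14171" in base 8
Positional expansion:
  Digit '1' (value 1) x 8^4 = 4096
  Digit '4' (value 4) x 8^3 = 2048
  Digit '1' (value 1) x 8^2 = 64
  Digit '7' (value 7) x 8^1 = 56
  Digit '1' (value 1) x 8^0 = 1
Sum = 6265

6265


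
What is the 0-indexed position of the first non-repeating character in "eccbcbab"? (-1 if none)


Input: eccbcbab
Character frequencies:
  'a': 1
  'b': 3
  'c': 3
  'e': 1
Scanning left to right for freq == 1:
  Position 0 ('e'): unique! => answer = 0

0


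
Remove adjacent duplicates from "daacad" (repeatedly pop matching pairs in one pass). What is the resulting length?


Input: daacad
Stack-based adjacent duplicate removal:
  Read 'd': push. Stack: d
  Read 'a': push. Stack: da
  Read 'a': matches stack top 'a' => pop. Stack: d
  Read 'c': push. Stack: dc
  Read 'a': push. Stack: dca
  Read 'd': push. Stack: dcad
Final stack: "dcad" (length 4)

4


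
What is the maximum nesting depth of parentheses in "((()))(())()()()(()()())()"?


Input: "((()))(())()()()(()()())()"
Tracking depth:
  Position 0 '(': depth becomes 1
  Position 1 '(': depth becomes 2
  Position 2 '(': depth becomes 3
  Position 3 ')': depth becomes 2
  Position 4 ')': depth becomes 1
  Position 5 ')': depth becomes 0
  Position 6 '(': depth becomes 1
  Position 7 '(': depth becomes 2
  Position 8 ')': depth becomes 1
  Position 9 ')': depth becomes 0
  Position 10 '(': depth becomes 1
  Position 11 ')': depth becomes 0
  Position 12 '(': depth becomes 1
  Position 13 ')': depth becomes 0
  Position 14 '(': depth becomes 1
  Position 15 ')': depth becomes 0
  Position 16 '(': depth becomes 1
  Position 17 '(': depth becomes 2
  Position 18 ')': depth becomes 1
  Position 19 '(': depth becomes 2
  Position 20 ')': depth becomes 1
  Position 21 '(': depth becomes 2
  Position 22 ')': depth becomes 1
  Position 23 ')': depth becomes 0
  Position 24 '(': depth becomes 1
  Position 25 ')': depth becomes 0
Maximum depth reached: 3

3


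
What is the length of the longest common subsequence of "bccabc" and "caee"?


LCS of "bccabc" and "caee"
DP table:
           c    a    e    e
      0    0    0    0    0
  b   0    0    0    0    0
  c   0    1    1    1    1
  c   0    1    1    1    1
  a   0    1    2    2    2
  b   0    1    2    2    2
  c   0    1    2    2    2
LCS length = dp[6][4] = 2

2


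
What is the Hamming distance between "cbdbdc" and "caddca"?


Comparing "cbdbdc" and "caddca" position by position:
  Position 0: 'c' vs 'c' => same
  Position 1: 'b' vs 'a' => differ
  Position 2: 'd' vs 'd' => same
  Position 3: 'b' vs 'd' => differ
  Position 4: 'd' vs 'c' => differ
  Position 5: 'c' vs 'a' => differ
Total differences (Hamming distance): 4

4


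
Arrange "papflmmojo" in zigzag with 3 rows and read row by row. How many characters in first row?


Zigzag "papflmmojo" into 3 rows:
Placing characters:
  'p' => row 0
  'a' => row 1
  'p' => row 2
  'f' => row 1
  'l' => row 0
  'm' => row 1
  'm' => row 2
  'o' => row 1
  'j' => row 0
  'o' => row 1
Rows:
  Row 0: "plj"
  Row 1: "afmoo"
  Row 2: "pm"
First row length: 3

3


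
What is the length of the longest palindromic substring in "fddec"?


Input: "fddec"
Checking substrings for palindromes:
  [1:3] "dd" (len 2) => palindrome
Longest palindromic substring: "dd" with length 2

2


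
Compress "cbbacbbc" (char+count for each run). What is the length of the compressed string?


Input: cbbacbbc
Runs:
  'c' x 1 => "c1"
  'b' x 2 => "b2"
  'a' x 1 => "a1"
  'c' x 1 => "c1"
  'b' x 2 => "b2"
  'c' x 1 => "c1"
Compressed: "c1b2a1c1b2c1"
Compressed length: 12

12


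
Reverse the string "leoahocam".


Input: leoahocam
Reading characters right to left:
  Position 8: 'm'
  Position 7: 'a'
  Position 6: 'c'
  Position 5: 'o'
  Position 4: 'h'
  Position 3: 'a'
  Position 2: 'o'
  Position 1: 'e'
  Position 0: 'l'
Reversed: macohaoel

macohaoel


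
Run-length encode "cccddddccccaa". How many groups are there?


Input: cccddddccccaa
Scanning for consecutive runs:
  Group 1: 'c' x 3 (positions 0-2)
  Group 2: 'd' x 4 (positions 3-6)
  Group 3: 'c' x 4 (positions 7-10)
  Group 4: 'a' x 2 (positions 11-12)
Total groups: 4

4


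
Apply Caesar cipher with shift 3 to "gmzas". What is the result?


Caesar cipher: shift "gmzas" by 3
  'g' (pos 6) + 3 = pos 9 = 'j'
  'm' (pos 12) + 3 = pos 15 = 'p'
  'z' (pos 25) + 3 = pos 2 = 'c'
  'a' (pos 0) + 3 = pos 3 = 'd'
  's' (pos 18) + 3 = pos 21 = 'v'
Result: jpcdv

jpcdv


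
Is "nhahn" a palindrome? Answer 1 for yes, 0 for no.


Input: nhahn
Reversed: nhahn
  Compare pos 0 ('n') with pos 4 ('n'): match
  Compare pos 1 ('h') with pos 3 ('h'): match
Result: palindrome

1


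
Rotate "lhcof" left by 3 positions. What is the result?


Input: "lhcof", rotate left by 3
First 3 characters: "lhc"
Remaining characters: "of"
Concatenate remaining + first: "of" + "lhc" = "oflhc"

oflhc


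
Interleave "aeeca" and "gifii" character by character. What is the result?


Interleaving "aeeca" and "gifii":
  Position 0: 'a' from first, 'g' from second => "ag"
  Position 1: 'e' from first, 'i' from second => "ei"
  Position 2: 'e' from first, 'f' from second => "ef"
  Position 3: 'c' from first, 'i' from second => "ci"
  Position 4: 'a' from first, 'i' from second => "ai"
Result: ageiefciai

ageiefciai


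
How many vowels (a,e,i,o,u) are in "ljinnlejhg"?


Input: ljinnlejhg
Checking each character:
  'l' at position 0: consonant
  'j' at position 1: consonant
  'i' at position 2: vowel (running total: 1)
  'n' at position 3: consonant
  'n' at position 4: consonant
  'l' at position 5: consonant
  'e' at position 6: vowel (running total: 2)
  'j' at position 7: consonant
  'h' at position 8: consonant
  'g' at position 9: consonant
Total vowels: 2

2


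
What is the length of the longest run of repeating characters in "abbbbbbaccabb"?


Input: "abbbbbbaccabb"
Scanning for longest run:
  Position 1 ('b'): new char, reset run to 1
  Position 2 ('b'): continues run of 'b', length=2
  Position 3 ('b'): continues run of 'b', length=3
  Position 4 ('b'): continues run of 'b', length=4
  Position 5 ('b'): continues run of 'b', length=5
  Position 6 ('b'): continues run of 'b', length=6
  Position 7 ('a'): new char, reset run to 1
  Position 8 ('c'): new char, reset run to 1
  Position 9 ('c'): continues run of 'c', length=2
  Position 10 ('a'): new char, reset run to 1
  Position 11 ('b'): new char, reset run to 1
  Position 12 ('b'): continues run of 'b', length=2
Longest run: 'b' with length 6

6


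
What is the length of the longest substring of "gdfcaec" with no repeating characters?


Input: "gdfcaec"
Sliding window (track last position of each char):
  Position 0 ('g'): window [0,0] length 1 -- new best
  Position 1 ('d'): window [0,1] length 2 -- new best
  Position 2 ('f'): window [0,2] length 3 -- new best
  Position 3 ('c'): window [0,3] length 4 -- new best
  Position 4 ('a'): window [0,4] length 5 -- new best
  Position 5 ('e'): window [0,5] length 6 -- new best
  Position 6 ('c'): repeat (last at 3), move window start to 4
  Position 6 ('c'): window [4,6] length 3
Longest substring with no repeats: "gdfcae" with length 6

6


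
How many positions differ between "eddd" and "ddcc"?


Comparing "eddd" and "ddcc" position by position:
  Position 0: 'e' vs 'd' => DIFFER
  Position 1: 'd' vs 'd' => same
  Position 2: 'd' vs 'c' => DIFFER
  Position 3: 'd' vs 'c' => DIFFER
Positions that differ: 3

3


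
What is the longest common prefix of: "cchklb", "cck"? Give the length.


Words: cchklb, cck
  Position 0: all 'c' => match
  Position 1: all 'c' => match
  Position 2: ('h', 'k') => mismatch, stop
LCP = "cc" (length 2)

2


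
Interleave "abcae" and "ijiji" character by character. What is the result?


Interleaving "abcae" and "ijiji":
  Position 0: 'a' from first, 'i' from second => "ai"
  Position 1: 'b' from first, 'j' from second => "bj"
  Position 2: 'c' from first, 'i' from second => "ci"
  Position 3: 'a' from first, 'j' from second => "aj"
  Position 4: 'e' from first, 'i' from second => "ei"
Result: aibjciajei

aibjciajei


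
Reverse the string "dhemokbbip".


Input: dhemokbbip
Reading characters right to left:
  Position 9: 'p'
  Position 8: 'i'
  Position 7: 'b'
  Position 6: 'b'
  Position 5: 'k'
  Position 4: 'o'
  Position 3: 'm'
  Position 2: 'e'
  Position 1: 'h'
  Position 0: 'd'
Reversed: pibbkomehd

pibbkomehd


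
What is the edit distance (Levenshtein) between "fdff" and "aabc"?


Computing edit distance: "fdff" -> "aabc"
DP table:
           a    a    b    c
      0    1    2    3    4
  f   1    1    2    3    4
  d   2    2    2    3    4
  f   3    3    3    3    4
  f   4    4    4    4    4
Edit distance = dp[4][4] = 4

4


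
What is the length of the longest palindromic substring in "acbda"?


Input: "acbda"
Checking substrings for palindromes:
  No multi-char palindromic substrings found
Longest palindromic substring: "a" with length 1

1


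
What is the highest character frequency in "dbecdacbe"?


Input: dbecdacbe
Character counts:
  'a': 1
  'b': 2
  'c': 2
  'd': 2
  'e': 2
Maximum frequency: 2

2


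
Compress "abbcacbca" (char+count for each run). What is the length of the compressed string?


Input: abbcacbca
Runs:
  'a' x 1 => "a1"
  'b' x 2 => "b2"
  'c' x 1 => "c1"
  'a' x 1 => "a1"
  'c' x 1 => "c1"
  'b' x 1 => "b1"
  'c' x 1 => "c1"
  'a' x 1 => "a1"
Compressed: "a1b2c1a1c1b1c1a1"
Compressed length: 16

16


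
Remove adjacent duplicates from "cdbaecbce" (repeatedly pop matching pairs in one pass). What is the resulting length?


Input: cdbaecbce
Stack-based adjacent duplicate removal:
  Read 'c': push. Stack: c
  Read 'd': push. Stack: cd
  Read 'b': push. Stack: cdb
  Read 'a': push. Stack: cdba
  Read 'e': push. Stack: cdbae
  Read 'c': push. Stack: cdbaec
  Read 'b': push. Stack: cdbaecb
  Read 'c': push. Stack: cdbaecbc
  Read 'e': push. Stack: cdbaecbce
Final stack: "cdbaecbce" (length 9)

9


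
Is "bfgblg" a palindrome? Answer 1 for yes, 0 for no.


Input: bfgblg
Reversed: glbgfb
  Compare pos 0 ('b') with pos 5 ('g'): MISMATCH
  Compare pos 1 ('f') with pos 4 ('l'): MISMATCH
  Compare pos 2 ('g') with pos 3 ('b'): MISMATCH
Result: not a palindrome

0


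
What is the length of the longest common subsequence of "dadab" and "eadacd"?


LCS of "dadab" and "eadacd"
DP table:
           e    a    d    a    c    d
      0    0    0    0    0    0    0
  d   0    0    0    1    1    1    1
  a   0    0    1    1    2    2    2
  d   0    0    1    2    2    2    3
  a   0    0    1    2    3    3    3
  b   0    0    1    2    3    3    3
LCS length = dp[5][6] = 3

3


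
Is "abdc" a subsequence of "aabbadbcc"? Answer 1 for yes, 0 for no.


Check if "abdc" is a subsequence of "aabbadbcc"
Greedy scan:
  Position 0 ('a'): matches sub[0] = 'a'
  Position 1 ('a'): no match needed
  Position 2 ('b'): matches sub[1] = 'b'
  Position 3 ('b'): no match needed
  Position 4 ('a'): no match needed
  Position 5 ('d'): matches sub[2] = 'd'
  Position 6 ('b'): no match needed
  Position 7 ('c'): matches sub[3] = 'c'
  Position 8 ('c'): no match needed
All 4 characters matched => is a subsequence

1


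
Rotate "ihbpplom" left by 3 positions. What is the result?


Input: "ihbpplom", rotate left by 3
First 3 characters: "ihb"
Remaining characters: "pplom"
Concatenate remaining + first: "pplom" + "ihb" = "pplomihb"

pplomihb


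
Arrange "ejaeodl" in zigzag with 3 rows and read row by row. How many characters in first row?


Zigzag "ejaeodl" into 3 rows:
Placing characters:
  'e' => row 0
  'j' => row 1
  'a' => row 2
  'e' => row 1
  'o' => row 0
  'd' => row 1
  'l' => row 2
Rows:
  Row 0: "eo"
  Row 1: "jed"
  Row 2: "al"
First row length: 2

2


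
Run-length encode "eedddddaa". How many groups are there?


Input: eedddddaa
Scanning for consecutive runs:
  Group 1: 'e' x 2 (positions 0-1)
  Group 2: 'd' x 5 (positions 2-6)
  Group 3: 'a' x 2 (positions 7-8)
Total groups: 3

3


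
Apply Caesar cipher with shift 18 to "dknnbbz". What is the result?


Caesar cipher: shift "dknnbbz" by 18
  'd' (pos 3) + 18 = pos 21 = 'v'
  'k' (pos 10) + 18 = pos 2 = 'c'
  'n' (pos 13) + 18 = pos 5 = 'f'
  'n' (pos 13) + 18 = pos 5 = 'f'
  'b' (pos 1) + 18 = pos 19 = 't'
  'b' (pos 1) + 18 = pos 19 = 't'
  'z' (pos 25) + 18 = pos 17 = 'r'
Result: vcffttr

vcffttr


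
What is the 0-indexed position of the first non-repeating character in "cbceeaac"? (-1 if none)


Input: cbceeaac
Character frequencies:
  'a': 2
  'b': 1
  'c': 3
  'e': 2
Scanning left to right for freq == 1:
  Position 0 ('c'): freq=3, skip
  Position 1 ('b'): unique! => answer = 1

1


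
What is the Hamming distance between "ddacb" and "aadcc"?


Comparing "ddacb" and "aadcc" position by position:
  Position 0: 'd' vs 'a' => differ
  Position 1: 'd' vs 'a' => differ
  Position 2: 'a' vs 'd' => differ
  Position 3: 'c' vs 'c' => same
  Position 4: 'b' vs 'c' => differ
Total differences (Hamming distance): 4

4


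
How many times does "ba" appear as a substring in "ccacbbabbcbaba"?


Searching for "ba" in "ccacbbabbcbaba"
Scanning each position:
  Position 0: "cc" => no
  Position 1: "ca" => no
  Position 2: "ac" => no
  Position 3: "cb" => no
  Position 4: "bb" => no
  Position 5: "ba" => MATCH
  Position 6: "ab" => no
  Position 7: "bb" => no
  Position 8: "bc" => no
  Position 9: "cb" => no
  Position 10: "ba" => MATCH
  Position 11: "ab" => no
  Position 12: "ba" => MATCH
Total occurrences: 3

3


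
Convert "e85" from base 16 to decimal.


Input: "e85" in base 16
Positional expansion:
  Digit 'e' (value 14) x 16^2 = 3584
  Digit '8' (value 8) x 16^1 = 128
  Digit '5' (value 5) x 16^0 = 5
Sum = 3717

3717


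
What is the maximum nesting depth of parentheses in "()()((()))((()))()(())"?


Input: "()()((()))((()))()(())"
Tracking depth:
  Position 0 '(': depth becomes 1
  Position 1 ')': depth becomes 0
  Position 2 '(': depth becomes 1
  Position 3 ')': depth becomes 0
  Position 4 '(': depth becomes 1
  Position 5 '(': depth becomes 2
  Position 6 '(': depth becomes 3
  Position 7 ')': depth becomes 2
  Position 8 ')': depth becomes 1
  Position 9 ')': depth becomes 0
  Position 10 '(': depth becomes 1
  Position 11 '(': depth becomes 2
  Position 12 '(': depth becomes 3
  Position 13 ')': depth becomes 2
  Position 14 ')': depth becomes 1
  Position 15 ')': depth becomes 0
  Position 16 '(': depth becomes 1
  Position 17 ')': depth becomes 0
  Position 18 '(': depth becomes 1
  Position 19 '(': depth becomes 2
  Position 20 ')': depth becomes 1
  Position 21 ')': depth becomes 0
Maximum depth reached: 3

3


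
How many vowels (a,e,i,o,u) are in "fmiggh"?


Input: fmiggh
Checking each character:
  'f' at position 0: consonant
  'm' at position 1: consonant
  'i' at position 2: vowel (running total: 1)
  'g' at position 3: consonant
  'g' at position 4: consonant
  'h' at position 5: consonant
Total vowels: 1

1


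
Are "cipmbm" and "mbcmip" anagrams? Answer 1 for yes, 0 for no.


Strings: "cipmbm", "mbcmip"
Sorted first:  bcimmp
Sorted second: bcimmp
Sorted forms match => anagrams

1


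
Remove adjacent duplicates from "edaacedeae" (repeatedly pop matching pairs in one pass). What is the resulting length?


Input: edaacedeae
Stack-based adjacent duplicate removal:
  Read 'e': push. Stack: e
  Read 'd': push. Stack: ed
  Read 'a': push. Stack: eda
  Read 'a': matches stack top 'a' => pop. Stack: ed
  Read 'c': push. Stack: edc
  Read 'e': push. Stack: edce
  Read 'd': push. Stack: edced
  Read 'e': push. Stack: edcede
  Read 'a': push. Stack: edcedea
  Read 'e': push. Stack: edcedeae
Final stack: "edcedeae" (length 8)

8


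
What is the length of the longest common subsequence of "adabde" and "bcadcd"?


LCS of "adabde" and "bcadcd"
DP table:
           b    c    a    d    c    d
      0    0    0    0    0    0    0
  a   0    0    0    1    1    1    1
  d   0    0    0    1    2    2    2
  a   0    0    0    1    2    2    2
  b   0    1    1    1    2    2    2
  d   0    1    1    1    2    2    3
  e   0    1    1    1    2    2    3
LCS length = dp[6][6] = 3

3


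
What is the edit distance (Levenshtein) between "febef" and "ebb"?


Computing edit distance: "febef" -> "ebb"
DP table:
           e    b    b
      0    1    2    3
  f   1    1    2    3
  e   2    1    2    3
  b   3    2    1    2
  e   4    3    2    2
  f   5    4    3    3
Edit distance = dp[5][3] = 3

3


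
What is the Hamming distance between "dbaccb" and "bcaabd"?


Comparing "dbaccb" and "bcaabd" position by position:
  Position 0: 'd' vs 'b' => differ
  Position 1: 'b' vs 'c' => differ
  Position 2: 'a' vs 'a' => same
  Position 3: 'c' vs 'a' => differ
  Position 4: 'c' vs 'b' => differ
  Position 5: 'b' vs 'd' => differ
Total differences (Hamming distance): 5

5


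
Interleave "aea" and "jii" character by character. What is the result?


Interleaving "aea" and "jii":
  Position 0: 'a' from first, 'j' from second => "aj"
  Position 1: 'e' from first, 'i' from second => "ei"
  Position 2: 'a' from first, 'i' from second => "ai"
Result: ajeiai

ajeiai


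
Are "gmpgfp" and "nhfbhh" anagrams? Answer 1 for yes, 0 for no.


Strings: "gmpgfp", "nhfbhh"
Sorted first:  fggmpp
Sorted second: bfhhhn
Differ at position 0: 'f' vs 'b' => not anagrams

0


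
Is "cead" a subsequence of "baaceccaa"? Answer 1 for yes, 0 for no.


Check if "cead" is a subsequence of "baaceccaa"
Greedy scan:
  Position 0 ('b'): no match needed
  Position 1 ('a'): no match needed
  Position 2 ('a'): no match needed
  Position 3 ('c'): matches sub[0] = 'c'
  Position 4 ('e'): matches sub[1] = 'e'
  Position 5 ('c'): no match needed
  Position 6 ('c'): no match needed
  Position 7 ('a'): matches sub[2] = 'a'
  Position 8 ('a'): no match needed
Only matched 3/4 characters => not a subsequence

0


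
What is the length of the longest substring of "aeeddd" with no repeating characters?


Input: "aeeddd"
Sliding window (track last position of each char):
  Position 0 ('a'): window [0,0] length 1 -- new best
  Position 1 ('e'): window [0,1] length 2 -- new best
  Position 2 ('e'): repeat (last at 1), move window start to 2
  Position 2 ('e'): window [2,2] length 1
  Position 3 ('d'): window [2,3] length 2
  Position 4 ('d'): repeat (last at 3), move window start to 4
  Position 4 ('d'): window [4,4] length 1
  Position 5 ('d'): repeat (last at 4), move window start to 5
  Position 5 ('d'): window [5,5] length 1
Longest substring with no repeats: "ae" with length 2

2


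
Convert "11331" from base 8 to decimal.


Input: "11331" in base 8
Positional expansion:
  Digit '1' (value 1) x 8^4 = 4096
  Digit '1' (value 1) x 8^3 = 512
  Digit '3' (value 3) x 8^2 = 192
  Digit '3' (value 3) x 8^1 = 24
  Digit '1' (value 1) x 8^0 = 1
Sum = 4825

4825


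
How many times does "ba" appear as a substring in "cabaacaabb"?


Searching for "ba" in "cabaacaabb"
Scanning each position:
  Position 0: "ca" => no
  Position 1: "ab" => no
  Position 2: "ba" => MATCH
  Position 3: "aa" => no
  Position 4: "ac" => no
  Position 5: "ca" => no
  Position 6: "aa" => no
  Position 7: "ab" => no
  Position 8: "bb" => no
Total occurrences: 1

1


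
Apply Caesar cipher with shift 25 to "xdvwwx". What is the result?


Caesar cipher: shift "xdvwwx" by 25
  'x' (pos 23) + 25 = pos 22 = 'w'
  'd' (pos 3) + 25 = pos 2 = 'c'
  'v' (pos 21) + 25 = pos 20 = 'u'
  'w' (pos 22) + 25 = pos 21 = 'v'
  'w' (pos 22) + 25 = pos 21 = 'v'
  'x' (pos 23) + 25 = pos 22 = 'w'
Result: wcuvvw

wcuvvw


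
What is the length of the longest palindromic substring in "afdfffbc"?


Input: "afdfffbc"
Checking substrings for palindromes:
  [1:4] "fdf" (len 3) => palindrome
  [3:6] "fff" (len 3) => palindrome
  [3:5] "ff" (len 2) => palindrome
  [4:6] "ff" (len 2) => palindrome
Longest palindromic substring: "fdf" with length 3

3


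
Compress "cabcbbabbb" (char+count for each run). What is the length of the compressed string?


Input: cabcbbabbb
Runs:
  'c' x 1 => "c1"
  'a' x 1 => "a1"
  'b' x 1 => "b1"
  'c' x 1 => "c1"
  'b' x 2 => "b2"
  'a' x 1 => "a1"
  'b' x 3 => "b3"
Compressed: "c1a1b1c1b2a1b3"
Compressed length: 14

14


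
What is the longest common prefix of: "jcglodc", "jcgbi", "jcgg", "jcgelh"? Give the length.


Words: jcglodc, jcgbi, jcgg, jcgelh
  Position 0: all 'j' => match
  Position 1: all 'c' => match
  Position 2: all 'g' => match
  Position 3: ('l', 'b', 'g', 'e') => mismatch, stop
LCP = "jcg" (length 3)

3


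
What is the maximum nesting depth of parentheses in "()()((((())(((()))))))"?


Input: "()()((((())(((()))))))"
Tracking depth:
  Position 0 '(': depth becomes 1
  Position 1 ')': depth becomes 0
  Position 2 '(': depth becomes 1
  Position 3 ')': depth becomes 0
  Position 4 '(': depth becomes 1
  Position 5 '(': depth becomes 2
  Position 6 '(': depth becomes 3
  Position 7 '(': depth becomes 4
  Position 8 '(': depth becomes 5
  Position 9 ')': depth becomes 4
  Position 10 ')': depth becomes 3
  Position 11 '(': depth becomes 4
  Position 12 '(': depth becomes 5
  Position 13 '(': depth becomes 6
  Position 14 '(': depth becomes 7
  Position 15 ')': depth becomes 6
  Position 16 ')': depth becomes 5
  Position 17 ')': depth becomes 4
  Position 18 ')': depth becomes 3
  Position 19 ')': depth becomes 2
  Position 20 ')': depth becomes 1
  Position 21 ')': depth becomes 0
Maximum depth reached: 7

7


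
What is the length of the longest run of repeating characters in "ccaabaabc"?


Input: "ccaabaabc"
Scanning for longest run:
  Position 1 ('c'): continues run of 'c', length=2
  Position 2 ('a'): new char, reset run to 1
  Position 3 ('a'): continues run of 'a', length=2
  Position 4 ('b'): new char, reset run to 1
  Position 5 ('a'): new char, reset run to 1
  Position 6 ('a'): continues run of 'a', length=2
  Position 7 ('b'): new char, reset run to 1
  Position 8 ('c'): new char, reset run to 1
Longest run: 'c' with length 2

2


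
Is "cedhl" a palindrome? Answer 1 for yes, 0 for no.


Input: cedhl
Reversed: lhdec
  Compare pos 0 ('c') with pos 4 ('l'): MISMATCH
  Compare pos 1 ('e') with pos 3 ('h'): MISMATCH
Result: not a palindrome

0


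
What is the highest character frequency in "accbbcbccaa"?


Input: accbbcbccaa
Character counts:
  'a': 3
  'b': 3
  'c': 5
Maximum frequency: 5

5


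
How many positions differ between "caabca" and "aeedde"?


Comparing "caabca" and "aeedde" position by position:
  Position 0: 'c' vs 'a' => DIFFER
  Position 1: 'a' vs 'e' => DIFFER
  Position 2: 'a' vs 'e' => DIFFER
  Position 3: 'b' vs 'd' => DIFFER
  Position 4: 'c' vs 'd' => DIFFER
  Position 5: 'a' vs 'e' => DIFFER
Positions that differ: 6

6


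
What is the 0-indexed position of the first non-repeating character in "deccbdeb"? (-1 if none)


Input: deccbdeb
Character frequencies:
  'b': 2
  'c': 2
  'd': 2
  'e': 2
Scanning left to right for freq == 1:
  Position 0 ('d'): freq=2, skip
  Position 1 ('e'): freq=2, skip
  Position 2 ('c'): freq=2, skip
  Position 3 ('c'): freq=2, skip
  Position 4 ('b'): freq=2, skip
  Position 5 ('d'): freq=2, skip
  Position 6 ('e'): freq=2, skip
  Position 7 ('b'): freq=2, skip
  No unique character found => answer = -1

-1


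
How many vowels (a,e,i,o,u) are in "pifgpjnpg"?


Input: pifgpjnpg
Checking each character:
  'p' at position 0: consonant
  'i' at position 1: vowel (running total: 1)
  'f' at position 2: consonant
  'g' at position 3: consonant
  'p' at position 4: consonant
  'j' at position 5: consonant
  'n' at position 6: consonant
  'p' at position 7: consonant
  'g' at position 8: consonant
Total vowels: 1

1


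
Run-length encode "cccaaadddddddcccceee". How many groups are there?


Input: cccaaadddddddcccceee
Scanning for consecutive runs:
  Group 1: 'c' x 3 (positions 0-2)
  Group 2: 'a' x 3 (positions 3-5)
  Group 3: 'd' x 7 (positions 6-12)
  Group 4: 'c' x 4 (positions 13-16)
  Group 5: 'e' x 3 (positions 17-19)
Total groups: 5

5


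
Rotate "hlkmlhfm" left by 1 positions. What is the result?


Input: "hlkmlhfm", rotate left by 1
First 1 characters: "h"
Remaining characters: "lkmlhfm"
Concatenate remaining + first: "lkmlhfm" + "h" = "lkmlhfmh"

lkmlhfmh


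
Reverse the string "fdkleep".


Input: fdkleep
Reading characters right to left:
  Position 6: 'p'
  Position 5: 'e'
  Position 4: 'e'
  Position 3: 'l'
  Position 2: 'k'
  Position 1: 'd'
  Position 0: 'f'
Reversed: peelkdf

peelkdf


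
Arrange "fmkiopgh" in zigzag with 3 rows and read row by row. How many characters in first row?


Zigzag "fmkiopgh" into 3 rows:
Placing characters:
  'f' => row 0
  'm' => row 1
  'k' => row 2
  'i' => row 1
  'o' => row 0
  'p' => row 1
  'g' => row 2
  'h' => row 1
Rows:
  Row 0: "fo"
  Row 1: "miph"
  Row 2: "kg"
First row length: 2

2


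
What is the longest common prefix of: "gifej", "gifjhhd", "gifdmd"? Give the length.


Words: gifej, gifjhhd, gifdmd
  Position 0: all 'g' => match
  Position 1: all 'i' => match
  Position 2: all 'f' => match
  Position 3: ('e', 'j', 'd') => mismatch, stop
LCP = "gif" (length 3)

3


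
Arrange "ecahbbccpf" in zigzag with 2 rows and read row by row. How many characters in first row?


Zigzag "ecahbbccpf" into 2 rows:
Placing characters:
  'e' => row 0
  'c' => row 1
  'a' => row 0
  'h' => row 1
  'b' => row 0
  'b' => row 1
  'c' => row 0
  'c' => row 1
  'p' => row 0
  'f' => row 1
Rows:
  Row 0: "eabcp"
  Row 1: "chbcf"
First row length: 5

5


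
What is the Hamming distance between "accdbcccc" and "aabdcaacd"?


Comparing "accdbcccc" and "aabdcaacd" position by position:
  Position 0: 'a' vs 'a' => same
  Position 1: 'c' vs 'a' => differ
  Position 2: 'c' vs 'b' => differ
  Position 3: 'd' vs 'd' => same
  Position 4: 'b' vs 'c' => differ
  Position 5: 'c' vs 'a' => differ
  Position 6: 'c' vs 'a' => differ
  Position 7: 'c' vs 'c' => same
  Position 8: 'c' vs 'd' => differ
Total differences (Hamming distance): 6

6


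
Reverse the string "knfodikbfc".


Input: knfodikbfc
Reading characters right to left:
  Position 9: 'c'
  Position 8: 'f'
  Position 7: 'b'
  Position 6: 'k'
  Position 5: 'i'
  Position 4: 'd'
  Position 3: 'o'
  Position 2: 'f'
  Position 1: 'n'
  Position 0: 'k'
Reversed: cfbkidofnk

cfbkidofnk


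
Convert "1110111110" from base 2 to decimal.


Input: "1110111110" in base 2
Positional expansion:
  Digit '1' (value 1) x 2^9 = 512
  Digit '1' (value 1) x 2^8 = 256
  Digit '1' (value 1) x 2^7 = 128
  Digit '0' (value 0) x 2^6 = 0
  Digit '1' (value 1) x 2^5 = 32
  Digit '1' (value 1) x 2^4 = 16
  Digit '1' (value 1) x 2^3 = 8
  Digit '1' (value 1) x 2^2 = 4
  Digit '1' (value 1) x 2^1 = 2
  Digit '0' (value 0) x 2^0 = 0
Sum = 958

958


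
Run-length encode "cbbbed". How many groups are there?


Input: cbbbed
Scanning for consecutive runs:
  Group 1: 'c' x 1 (positions 0-0)
  Group 2: 'b' x 3 (positions 1-3)
  Group 3: 'e' x 1 (positions 4-4)
  Group 4: 'd' x 1 (positions 5-5)
Total groups: 4

4


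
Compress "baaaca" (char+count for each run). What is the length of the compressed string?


Input: baaaca
Runs:
  'b' x 1 => "b1"
  'a' x 3 => "a3"
  'c' x 1 => "c1"
  'a' x 1 => "a1"
Compressed: "b1a3c1a1"
Compressed length: 8

8


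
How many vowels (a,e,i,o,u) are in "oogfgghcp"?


Input: oogfgghcp
Checking each character:
  'o' at position 0: vowel (running total: 1)
  'o' at position 1: vowel (running total: 2)
  'g' at position 2: consonant
  'f' at position 3: consonant
  'g' at position 4: consonant
  'g' at position 5: consonant
  'h' at position 6: consonant
  'c' at position 7: consonant
  'p' at position 8: consonant
Total vowels: 2

2


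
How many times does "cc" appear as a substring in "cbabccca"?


Searching for "cc" in "cbabccca"
Scanning each position:
  Position 0: "cb" => no
  Position 1: "ba" => no
  Position 2: "ab" => no
  Position 3: "bc" => no
  Position 4: "cc" => MATCH
  Position 5: "cc" => MATCH
  Position 6: "ca" => no
Total occurrences: 2

2


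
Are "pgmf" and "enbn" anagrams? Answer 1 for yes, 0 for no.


Strings: "pgmf", "enbn"
Sorted first:  fgmp
Sorted second: benn
Differ at position 0: 'f' vs 'b' => not anagrams

0


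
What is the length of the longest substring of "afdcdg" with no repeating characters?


Input: "afdcdg"
Sliding window (track last position of each char):
  Position 0 ('a'): window [0,0] length 1 -- new best
  Position 1 ('f'): window [0,1] length 2 -- new best
  Position 2 ('d'): window [0,2] length 3 -- new best
  Position 3 ('c'): window [0,3] length 4 -- new best
  Position 4 ('d'): repeat (last at 2), move window start to 3
  Position 4 ('d'): window [3,4] length 2
  Position 5 ('g'): window [3,5] length 3
Longest substring with no repeats: "afdc" with length 4

4


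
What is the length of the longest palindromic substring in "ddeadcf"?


Input: "ddeadcf"
Checking substrings for palindromes:
  [0:2] "dd" (len 2) => palindrome
Longest palindromic substring: "dd" with length 2

2


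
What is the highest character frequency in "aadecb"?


Input: aadecb
Character counts:
  'a': 2
  'b': 1
  'c': 1
  'd': 1
  'e': 1
Maximum frequency: 2

2


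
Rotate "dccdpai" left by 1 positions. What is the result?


Input: "dccdpai", rotate left by 1
First 1 characters: "d"
Remaining characters: "ccdpai"
Concatenate remaining + first: "ccdpai" + "d" = "ccdpaid"

ccdpaid


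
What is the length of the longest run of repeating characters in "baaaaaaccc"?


Input: "baaaaaaccc"
Scanning for longest run:
  Position 1 ('a'): new char, reset run to 1
  Position 2 ('a'): continues run of 'a', length=2
  Position 3 ('a'): continues run of 'a', length=3
  Position 4 ('a'): continues run of 'a', length=4
  Position 5 ('a'): continues run of 'a', length=5
  Position 6 ('a'): continues run of 'a', length=6
  Position 7 ('c'): new char, reset run to 1
  Position 8 ('c'): continues run of 'c', length=2
  Position 9 ('c'): continues run of 'c', length=3
Longest run: 'a' with length 6

6


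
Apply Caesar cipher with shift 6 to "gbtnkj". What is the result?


Caesar cipher: shift "gbtnkj" by 6
  'g' (pos 6) + 6 = pos 12 = 'm'
  'b' (pos 1) + 6 = pos 7 = 'h'
  't' (pos 19) + 6 = pos 25 = 'z'
  'n' (pos 13) + 6 = pos 19 = 't'
  'k' (pos 10) + 6 = pos 16 = 'q'
  'j' (pos 9) + 6 = pos 15 = 'p'
Result: mhztqp

mhztqp


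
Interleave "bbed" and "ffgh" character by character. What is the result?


Interleaving "bbed" and "ffgh":
  Position 0: 'b' from first, 'f' from second => "bf"
  Position 1: 'b' from first, 'f' from second => "bf"
  Position 2: 'e' from first, 'g' from second => "eg"
  Position 3: 'd' from first, 'h' from second => "dh"
Result: bfbfegdh

bfbfegdh


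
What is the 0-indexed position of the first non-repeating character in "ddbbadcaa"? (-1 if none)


Input: ddbbadcaa
Character frequencies:
  'a': 3
  'b': 2
  'c': 1
  'd': 3
Scanning left to right for freq == 1:
  Position 0 ('d'): freq=3, skip
  Position 1 ('d'): freq=3, skip
  Position 2 ('b'): freq=2, skip
  Position 3 ('b'): freq=2, skip
  Position 4 ('a'): freq=3, skip
  Position 5 ('d'): freq=3, skip
  Position 6 ('c'): unique! => answer = 6

6


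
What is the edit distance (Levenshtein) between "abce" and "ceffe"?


Computing edit distance: "abce" -> "ceffe"
DP table:
           c    e    f    f    e
      0    1    2    3    4    5
  a   1    1    2    3    4    5
  b   2    2    2    3    4    5
  c   3    2    3    3    4    5
  e   4    3    2    3    4    4
Edit distance = dp[4][5] = 4

4


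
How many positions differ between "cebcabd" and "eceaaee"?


Comparing "cebcabd" and "eceaaee" position by position:
  Position 0: 'c' vs 'e' => DIFFER
  Position 1: 'e' vs 'c' => DIFFER
  Position 2: 'b' vs 'e' => DIFFER
  Position 3: 'c' vs 'a' => DIFFER
  Position 4: 'a' vs 'a' => same
  Position 5: 'b' vs 'e' => DIFFER
  Position 6: 'd' vs 'e' => DIFFER
Positions that differ: 6

6


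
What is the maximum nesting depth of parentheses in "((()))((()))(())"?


Input: "((()))((()))(())"
Tracking depth:
  Position 0 '(': depth becomes 1
  Position 1 '(': depth becomes 2
  Position 2 '(': depth becomes 3
  Position 3 ')': depth becomes 2
  Position 4 ')': depth becomes 1
  Position 5 ')': depth becomes 0
  Position 6 '(': depth becomes 1
  Position 7 '(': depth becomes 2
  Position 8 '(': depth becomes 3
  Position 9 ')': depth becomes 2
  Position 10 ')': depth becomes 1
  Position 11 ')': depth becomes 0
  Position 12 '(': depth becomes 1
  Position 13 '(': depth becomes 2
  Position 14 ')': depth becomes 1
  Position 15 ')': depth becomes 0
Maximum depth reached: 3

3


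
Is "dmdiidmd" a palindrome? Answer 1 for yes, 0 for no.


Input: dmdiidmd
Reversed: dmdiidmd
  Compare pos 0 ('d') with pos 7 ('d'): match
  Compare pos 1 ('m') with pos 6 ('m'): match
  Compare pos 2 ('d') with pos 5 ('d'): match
  Compare pos 3 ('i') with pos 4 ('i'): match
Result: palindrome

1


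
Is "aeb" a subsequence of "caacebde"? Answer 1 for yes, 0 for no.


Check if "aeb" is a subsequence of "caacebde"
Greedy scan:
  Position 0 ('c'): no match needed
  Position 1 ('a'): matches sub[0] = 'a'
  Position 2 ('a'): no match needed
  Position 3 ('c'): no match needed
  Position 4 ('e'): matches sub[1] = 'e'
  Position 5 ('b'): matches sub[2] = 'b'
  Position 6 ('d'): no match needed
  Position 7 ('e'): no match needed
All 3 characters matched => is a subsequence

1


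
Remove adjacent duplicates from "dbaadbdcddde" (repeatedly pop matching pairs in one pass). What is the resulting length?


Input: dbaadbdcddde
Stack-based adjacent duplicate removal:
  Read 'd': push. Stack: d
  Read 'b': push. Stack: db
  Read 'a': push. Stack: dba
  Read 'a': matches stack top 'a' => pop. Stack: db
  Read 'd': push. Stack: dbd
  Read 'b': push. Stack: dbdb
  Read 'd': push. Stack: dbdbd
  Read 'c': push. Stack: dbdbdc
  Read 'd': push. Stack: dbdbdcd
  Read 'd': matches stack top 'd' => pop. Stack: dbdbdc
  Read 'd': push. Stack: dbdbdcd
  Read 'e': push. Stack: dbdbdcde
Final stack: "dbdbdcde" (length 8)

8


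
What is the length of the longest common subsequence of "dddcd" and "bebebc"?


LCS of "dddcd" and "bebebc"
DP table:
           b    e    b    e    b    c
      0    0    0    0    0    0    0
  d   0    0    0    0    0    0    0
  d   0    0    0    0    0    0    0
  d   0    0    0    0    0    0    0
  c   0    0    0    0    0    0    1
  d   0    0    0    0    0    0    1
LCS length = dp[5][6] = 1

1


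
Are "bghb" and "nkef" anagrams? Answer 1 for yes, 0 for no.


Strings: "bghb", "nkef"
Sorted first:  bbgh
Sorted second: efkn
Differ at position 0: 'b' vs 'e' => not anagrams

0


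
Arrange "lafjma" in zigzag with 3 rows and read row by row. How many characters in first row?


Zigzag "lafjma" into 3 rows:
Placing characters:
  'l' => row 0
  'a' => row 1
  'f' => row 2
  'j' => row 1
  'm' => row 0
  'a' => row 1
Rows:
  Row 0: "lm"
  Row 1: "aja"
  Row 2: "f"
First row length: 2

2


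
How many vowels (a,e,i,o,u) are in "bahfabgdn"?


Input: bahfabgdn
Checking each character:
  'b' at position 0: consonant
  'a' at position 1: vowel (running total: 1)
  'h' at position 2: consonant
  'f' at position 3: consonant
  'a' at position 4: vowel (running total: 2)
  'b' at position 5: consonant
  'g' at position 6: consonant
  'd' at position 7: consonant
  'n' at position 8: consonant
Total vowels: 2

2


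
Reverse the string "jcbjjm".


Input: jcbjjm
Reading characters right to left:
  Position 5: 'm'
  Position 4: 'j'
  Position 3: 'j'
  Position 2: 'b'
  Position 1: 'c'
  Position 0: 'j'
Reversed: mjjbcj

mjjbcj


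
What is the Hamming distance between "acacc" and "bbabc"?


Comparing "acacc" and "bbabc" position by position:
  Position 0: 'a' vs 'b' => differ
  Position 1: 'c' vs 'b' => differ
  Position 2: 'a' vs 'a' => same
  Position 3: 'c' vs 'b' => differ
  Position 4: 'c' vs 'c' => same
Total differences (Hamming distance): 3

3


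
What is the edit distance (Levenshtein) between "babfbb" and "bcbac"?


Computing edit distance: "babfbb" -> "bcbac"
DP table:
           b    c    b    a    c
      0    1    2    3    4    5
  b   1    0    1    2    3    4
  a   2    1    1    2    2    3
  b   3    2    2    1    2    3
  f   4    3    3    2    2    3
  b   5    4    4    3    3    3
  b   6    5    5    4    4    4
Edit distance = dp[6][5] = 4

4
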